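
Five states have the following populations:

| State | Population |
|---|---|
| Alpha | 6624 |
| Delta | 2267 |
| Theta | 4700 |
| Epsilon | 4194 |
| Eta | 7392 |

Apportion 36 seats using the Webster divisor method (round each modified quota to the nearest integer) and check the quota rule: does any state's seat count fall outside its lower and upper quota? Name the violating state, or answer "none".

Standard quotas: Alpha 9.472, Delta 3.242, Theta 6.720, Epsilon 5.997, Eta 10.570.
Webster allocation: Alpha 9, Delta 3, Theta 7, Epsilon 6, Eta 11.
Every allocation lies between the lower and upper quota.

none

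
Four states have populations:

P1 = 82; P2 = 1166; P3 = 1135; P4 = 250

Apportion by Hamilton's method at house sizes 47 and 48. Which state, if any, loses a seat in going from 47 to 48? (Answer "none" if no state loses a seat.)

At 47 seats: P1 2, P2 21, P3 20, P4 4.
At 48 seats: P1 1, P2 21, P3 21, P4 5.
P1 drops from 2 to 1.

P1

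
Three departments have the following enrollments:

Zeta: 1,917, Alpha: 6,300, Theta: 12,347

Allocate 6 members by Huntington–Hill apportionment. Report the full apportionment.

Zeta: 1, Alpha: 2, Theta: 3

With divisor 4010: modified quotas Zeta 0.478, Alpha 1.571, Theta 3.079.
Geometric-mean thresholds: Zeta (min 1), Alpha √(1·2)=1.414, Theta √(3·4)=3.464.
Each quota rounded against its threshold gives Zeta 1, Alpha 2, Theta 3 (total 6).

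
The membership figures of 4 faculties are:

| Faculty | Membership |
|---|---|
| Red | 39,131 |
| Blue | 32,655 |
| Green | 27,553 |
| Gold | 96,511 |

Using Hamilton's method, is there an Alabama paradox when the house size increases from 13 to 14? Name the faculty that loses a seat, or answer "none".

none

At 13 seats: Red 3, Blue 2, Green 2, Gold 6.
At 14 seats: Red 3, Blue 2, Green 2, Gold 7.
No faculty's allocation decreased.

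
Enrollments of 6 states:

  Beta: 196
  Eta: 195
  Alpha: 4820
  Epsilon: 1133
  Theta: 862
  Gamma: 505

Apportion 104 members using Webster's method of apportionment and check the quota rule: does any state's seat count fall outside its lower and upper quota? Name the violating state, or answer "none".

Alpha

Standard quotas: Beta 2.643, Eta 2.630, Alpha 65.008, Epsilon 15.281, Theta 11.626, Gamma 6.811.
Webster allocation: Beta 3, Eta 3, Alpha 64, Epsilon 15, Theta 12, Gamma 7.
Alpha has quota 65.008 (lower 65, upper 66) but receives 64 — outside the quota interval.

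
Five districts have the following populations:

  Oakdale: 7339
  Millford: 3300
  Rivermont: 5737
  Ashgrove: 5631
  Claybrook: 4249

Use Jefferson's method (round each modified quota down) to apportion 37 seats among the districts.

Standard divisor 26256/37 ≈ 709.622; standard quotas: Oakdale 10.342, Millford 4.650, Rivermont 8.085, Ashgrove 7.935, Claybrook 5.988.
Rounding down gives 10, 4, 8, 7, 5 = 34 seats, so the divisor must be adjusted.
With modified divisor 664: modified quotas Oakdale 11.053, Millford 4.970, Rivermont 8.640, Ashgrove 8.480, Claybrook 6.399.
Rounding down: Oakdale 11, Millford 4, Rivermont 8, Ashgrove 8, Claybrook 6 (total 37).

Oakdale 11; Millford 4; Rivermont 8; Ashgrove 8; Claybrook 6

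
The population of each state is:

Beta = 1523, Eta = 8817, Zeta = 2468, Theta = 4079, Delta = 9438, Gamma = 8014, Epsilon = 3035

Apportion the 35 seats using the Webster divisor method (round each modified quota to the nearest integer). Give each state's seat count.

Standard divisor 37374/35 ≈ 1067.829; standard quotas: Beta 1.426, Eta 8.257, Zeta 2.311, Theta 3.820, Delta 8.838, Gamma 7.505, Epsilon 2.842.
Rounding to the nearest integer gives Beta 1, Eta 8, Zeta 2, Theta 4, Delta 9, Gamma 8, Epsilon 3 — total 35, matching the house size, so no adjustment is needed.

Beta: 1; Eta: 8; Zeta: 2; Theta: 4; Delta: 9; Gamma: 8; Epsilon: 3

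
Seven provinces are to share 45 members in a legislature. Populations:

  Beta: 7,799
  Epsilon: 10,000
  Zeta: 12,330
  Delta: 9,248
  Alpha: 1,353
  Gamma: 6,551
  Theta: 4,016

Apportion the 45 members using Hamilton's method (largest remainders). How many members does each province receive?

Beta 7, Epsilon 9, Zeta 11, Delta 8, Alpha 1, Gamma 6, Theta 3

The standard divisor is 51297/45 ≈ 1139.933.
Standard quotas: Beta 6.8416, Epsilon 8.7724, Zeta 10.8164, Delta 8.1128, Alpha 1.1869, Gamma 5.7468, Theta 3.5230.
Lower quotas: Beta 6, Epsilon 8, Zeta 10, Delta 8, Alpha 1, Gamma 5, Theta 3 (sum 41, leaving 4 seats).
Remainders in descending order: Beta 0.8416, Zeta 0.8164, Epsilon 0.7724, Gamma 0.7468, Theta 0.5230, Alpha 0.1869, Delta 0.1128.
The surplus seats go to Beta, Zeta, Epsilon, Gamma.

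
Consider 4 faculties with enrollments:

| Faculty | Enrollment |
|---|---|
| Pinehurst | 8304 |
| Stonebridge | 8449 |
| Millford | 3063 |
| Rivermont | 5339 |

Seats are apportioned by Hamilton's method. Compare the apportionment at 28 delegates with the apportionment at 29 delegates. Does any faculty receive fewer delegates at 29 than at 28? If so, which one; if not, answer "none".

At 28 seats: Pinehurst 9, Stonebridge 9, Millford 4, Rivermont 6.
At 29 seats: Pinehurst 10, Stonebridge 10, Millford 3, Rivermont 6.
Millford drops from 4 to 3.

Millford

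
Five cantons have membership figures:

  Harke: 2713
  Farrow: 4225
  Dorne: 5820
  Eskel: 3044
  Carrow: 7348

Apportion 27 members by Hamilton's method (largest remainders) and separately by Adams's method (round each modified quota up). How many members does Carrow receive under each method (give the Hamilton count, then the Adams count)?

Hamilton: Harke 3, Farrow 5, Dorne 7, Eskel 3, Carrow 9.
Adams: Harke 3, Farrow 5, Dorne 7, Eskel 4, Carrow 8.
Carrow gets 9 under Hamilton and 8 under Adams.

9 and 8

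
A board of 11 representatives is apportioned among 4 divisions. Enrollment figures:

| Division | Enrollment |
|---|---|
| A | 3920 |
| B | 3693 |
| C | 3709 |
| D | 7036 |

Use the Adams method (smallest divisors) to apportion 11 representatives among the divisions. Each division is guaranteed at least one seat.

Standard divisor 18358/11 ≈ 1668.909; standard quotas: A 2.349, B 2.213, C 2.222, D 4.216.
Rounding up gives 3, 3, 3, 5 = 14 seats, so the divisor must be adjusted.
With modified divisor 1900: modified quotas A 2.063, B 1.944, C 1.952, D 3.703.
Rounding up: A 3, B 2, C 2, D 4 (total 11).

A 3, B 2, C 2, D 4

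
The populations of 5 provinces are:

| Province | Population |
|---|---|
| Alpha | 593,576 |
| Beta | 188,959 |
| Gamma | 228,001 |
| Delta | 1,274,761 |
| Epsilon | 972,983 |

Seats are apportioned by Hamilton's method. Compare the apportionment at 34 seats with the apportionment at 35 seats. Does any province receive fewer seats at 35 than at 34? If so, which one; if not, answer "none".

At 34 seats: Alpha 6, Beta 2, Gamma 3, Delta 13, Epsilon 10.
At 35 seats: Alpha 6, Beta 2, Gamma 2, Delta 14, Epsilon 11.
Gamma drops from 3 to 2.

Gamma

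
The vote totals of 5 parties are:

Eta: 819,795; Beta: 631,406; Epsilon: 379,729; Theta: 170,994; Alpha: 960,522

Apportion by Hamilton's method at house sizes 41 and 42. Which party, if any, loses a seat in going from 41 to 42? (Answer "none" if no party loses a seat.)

At 41 seats: Eta 11, Beta 9, Epsilon 5, Theta 3, Alpha 13.
At 42 seats: Eta 12, Beta 9, Epsilon 5, Theta 2, Alpha 14.
Theta drops from 3 to 2.

Theta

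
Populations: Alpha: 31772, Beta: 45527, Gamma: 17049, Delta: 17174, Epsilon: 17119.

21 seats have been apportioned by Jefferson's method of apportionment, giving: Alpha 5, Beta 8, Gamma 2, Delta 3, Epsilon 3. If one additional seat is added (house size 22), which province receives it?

Priority for the next seat is population ÷ (current seats + 1).
Priorities: Alpha 5295.333, Beta 5058.556, Gamma 5683.000, Delta 4293.500, Epsilon 4279.750.
Highest priority: Gamma.

Gamma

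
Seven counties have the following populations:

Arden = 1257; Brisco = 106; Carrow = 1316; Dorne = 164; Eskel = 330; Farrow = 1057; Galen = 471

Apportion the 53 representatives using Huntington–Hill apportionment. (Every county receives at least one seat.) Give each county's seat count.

Arden 14, Brisco 1, Carrow 15, Dorne 2, Eskel 4, Farrow 12, Galen 5

With divisor 89: modified quotas Arden 14.124, Brisco 1.191, Carrow 14.787, Dorne 1.843, Eskel 3.708, Farrow 11.876, Galen 5.292.
Geometric-mean thresholds: Arden √(14·15)=14.491, Brisco √(1·2)=1.414, Carrow √(14·15)=14.491, Dorne √(1·2)=1.414, Eskel √(3·4)=3.464, Farrow √(11·12)=11.489, Galen √(5·6)=5.477.
Each quota rounded against its threshold gives Arden 14, Brisco 1, Carrow 15, Dorne 2, Eskel 4, Farrow 12, Galen 5 (total 53).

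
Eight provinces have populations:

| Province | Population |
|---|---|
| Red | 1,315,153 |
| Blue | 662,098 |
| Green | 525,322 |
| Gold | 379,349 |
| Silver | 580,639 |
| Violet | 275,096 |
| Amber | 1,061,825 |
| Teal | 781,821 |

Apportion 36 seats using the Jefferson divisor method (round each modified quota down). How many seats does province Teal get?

5

Standard divisor 5581303/36 ≈ 155036.194; standard quotas: Red 8.483, Blue 4.271, Green 3.388, Gold 2.447, Silver 3.745, Violet 1.774, Amber 6.849, Teal 5.043.
Rounding down gives 8, 4, 3, 2, 3, 1, 6, 5 = 32 seats, so the divisor must be adjusted.
With modified divisor 135100: modified quotas Red 9.735, Blue 4.901, Green 3.888, Gold 2.808, Silver 4.298, Violet 2.036, Amber 7.860, Teal 5.787.
Rounding down: Red 9, Blue 4, Green 3, Gold 2, Silver 4, Violet 2, Amber 7, Teal 5 (total 36).
Teal receives 5.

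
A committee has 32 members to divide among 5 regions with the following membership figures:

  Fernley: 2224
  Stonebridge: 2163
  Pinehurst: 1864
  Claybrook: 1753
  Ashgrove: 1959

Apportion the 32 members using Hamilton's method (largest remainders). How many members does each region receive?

Fernley 7, Stonebridge 7, Pinehurst 6, Claybrook 6, Ashgrove 6

The standard divisor is 9963/32 ≈ 311.344.
Standard quotas: Fernley 7.143, Stonebridge 6.947, Pinehurst 5.987, Claybrook 5.630, Ashgrove 6.292.
Lower quotas: Fernley 7, Stonebridge 6, Pinehurst 5, Claybrook 5, Ashgrove 6 (sum 29, leaving 3 seats).
Remainders in descending order: Pinehurst 0.987, Stonebridge 0.947, Claybrook 0.630, Ashgrove 0.292, Fernley 0.143.
Largest remainders: Pinehurst, Stonebridge, Claybrook receive the extra seats.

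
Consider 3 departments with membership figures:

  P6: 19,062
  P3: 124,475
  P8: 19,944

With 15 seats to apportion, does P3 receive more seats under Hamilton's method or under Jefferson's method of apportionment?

Jefferson

Hamilton: P6 2, P3 11, P8 2.
Jefferson: P6 1, P3 12, P8 2.
P3 gets 11 under Hamilton and 12 under Jefferson.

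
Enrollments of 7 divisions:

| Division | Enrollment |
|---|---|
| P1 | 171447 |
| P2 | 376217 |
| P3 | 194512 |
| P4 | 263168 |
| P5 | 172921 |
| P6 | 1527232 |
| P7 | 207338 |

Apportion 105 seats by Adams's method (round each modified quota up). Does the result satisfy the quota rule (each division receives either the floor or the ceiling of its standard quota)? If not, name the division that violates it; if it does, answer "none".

P6

Standard quotas: P1 6.180, P2 13.562, P3 7.012, P4 9.487, P5 6.233, P6 55.053, P7 7.474.
Adams allocation: P1 6, P2 14, P3 7, P4 10, P5 7, P6 53, P7 8.
P6 has quota 55.053 (lower 55, upper 56) but receives 53 — outside the quota interval.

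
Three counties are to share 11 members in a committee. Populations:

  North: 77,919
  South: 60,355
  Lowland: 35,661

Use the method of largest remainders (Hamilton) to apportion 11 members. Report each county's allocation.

Total 173935; standard divisor 173935/11 ≈ 15812.273.
Standard quotas: North 4.9278, South 3.8170, Lowland 2.2553.
Lower quotas: North 4, South 3, Lowland 2 (sum 9, leaving 2 seats).
Remainders in descending order: North 0.9278, South 0.8170, Lowland 0.2553.
Largest remainders: North, South receive the extra seats.

North: 5, South: 4, Lowland: 2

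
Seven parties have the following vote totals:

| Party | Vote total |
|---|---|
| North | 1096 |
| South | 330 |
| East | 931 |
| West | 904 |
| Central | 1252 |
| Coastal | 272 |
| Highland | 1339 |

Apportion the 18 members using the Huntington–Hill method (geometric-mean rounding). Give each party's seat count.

North: 3, South: 1, East: 3, West: 3, Central: 3, Coastal: 1, Highland: 4

With divisor 365: modified quotas North 3.003, South 0.904, East 2.551, West 2.477, Central 3.430, Coastal 0.745, Highland 3.668.
Geometric-mean thresholds: North √(3·4)=3.464, South (min 1), East √(2·3)=2.449, West √(2·3)=2.449, Central √(3·4)=3.464, Coastal (min 1), Highland √(3·4)=3.464.
Each quota rounded against its threshold gives North 3, South 1, East 3, West 3, Central 3, Coastal 1, Highland 4 (total 18).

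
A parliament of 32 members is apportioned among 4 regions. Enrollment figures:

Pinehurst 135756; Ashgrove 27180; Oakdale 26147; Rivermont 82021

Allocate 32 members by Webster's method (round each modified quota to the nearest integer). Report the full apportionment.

Standard divisor 271104/32 ≈ 8472; standard quotas: Pinehurst 16.024, Ashgrove 3.208, Oakdale 3.086, Rivermont 9.681.
Rounding to the nearest integer gives Pinehurst 16, Ashgrove 3, Oakdale 3, Rivermont 10 — total 32, matching the house size, so no adjustment is needed.

Pinehurst=16, Ashgrove=3, Oakdale=3, Rivermont=10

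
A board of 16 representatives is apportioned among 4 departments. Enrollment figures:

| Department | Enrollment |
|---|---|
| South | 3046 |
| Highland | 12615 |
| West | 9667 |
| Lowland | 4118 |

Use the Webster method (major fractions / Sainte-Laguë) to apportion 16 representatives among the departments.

Standard divisor 29446/16 ≈ 1840.375; standard quotas: South 1.655, Highland 6.855, West 5.253, Lowland 2.238.
Rounding to the nearest integer gives South 2, Highland 7, West 5, Lowland 2 — total 16, matching the house size, so no adjustment is needed.

South 2, Highland 7, West 5, Lowland 2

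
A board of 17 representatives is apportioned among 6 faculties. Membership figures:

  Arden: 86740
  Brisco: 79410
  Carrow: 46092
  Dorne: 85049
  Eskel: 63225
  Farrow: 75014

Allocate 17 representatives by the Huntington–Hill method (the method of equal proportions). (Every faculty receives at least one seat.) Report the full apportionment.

With divisor 25426: modified quotas Arden 3.411, Brisco 3.123, Carrow 1.813, Dorne 3.345, Eskel 2.487, Farrow 2.950.
Geometric-mean thresholds: Arden √(3·4)=3.464, Brisco √(3·4)=3.464, Carrow √(1·2)=1.414, Dorne √(3·4)=3.464, Eskel √(2·3)=2.449, Farrow √(2·3)=2.449.
Each quota rounded against its threshold gives Arden 3, Brisco 3, Carrow 2, Dorne 3, Eskel 3, Farrow 3 (total 17).

Arden 3; Brisco 3; Carrow 2; Dorne 3; Eskel 3; Farrow 3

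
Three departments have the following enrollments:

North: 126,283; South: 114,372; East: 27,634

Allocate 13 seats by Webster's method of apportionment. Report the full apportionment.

Standard divisor 268289/13 ≈ 20637.615; standard quotas: North 6.119, South 5.542, East 1.339.
Rounding to the nearest integer gives North 6, South 6, East 1 — total 13, matching the house size, so no adjustment is needed.

North 6; South 6; East 1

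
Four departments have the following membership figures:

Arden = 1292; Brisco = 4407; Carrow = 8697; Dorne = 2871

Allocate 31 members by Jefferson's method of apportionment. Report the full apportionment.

Arden 2, Brisco 8, Carrow 16, Dorne 5

Standard divisor 17267/31 ≈ 557; standard quotas: Arden 2.320, Brisco 7.912, Carrow 15.614, Dorne 5.154.
Rounding down gives 2, 7, 15, 5 = 29 seats, so the divisor must be adjusted.
With modified divisor 530: modified quotas Arden 2.438, Brisco 8.315, Carrow 16.409, Dorne 5.417.
Rounding down: Arden 2, Brisco 8, Carrow 16, Dorne 5 (total 31).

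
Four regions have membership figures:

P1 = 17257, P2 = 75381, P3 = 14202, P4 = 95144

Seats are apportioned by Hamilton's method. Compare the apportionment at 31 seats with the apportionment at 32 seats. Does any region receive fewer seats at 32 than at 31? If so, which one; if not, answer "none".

none

At 31 seats: P1 3, P2 11, P3 2, P4 15.
At 32 seats: P1 3, P2 12, P3 2, P4 15.
No region's allocation decreased.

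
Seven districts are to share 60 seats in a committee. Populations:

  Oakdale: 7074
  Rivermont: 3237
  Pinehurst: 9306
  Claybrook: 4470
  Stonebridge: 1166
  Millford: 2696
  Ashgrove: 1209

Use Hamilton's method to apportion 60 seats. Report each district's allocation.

Oakdale 15, Rivermont 7, Pinehurst 19, Claybrook 9, Stonebridge 2, Millford 6, Ashgrove 2

The standard divisor is 29158/60 ≈ 485.967.
Standard quotas: Oakdale 14.5566, Rivermont 6.6610, Pinehurst 19.1495, Claybrook 9.1982, Stonebridge 2.3993, Millford 5.5477, Ashgrove 2.4878.
Lower quotas: Oakdale 14, Rivermont 6, Pinehurst 19, Claybrook 9, Stonebridge 2, Millford 5, Ashgrove 2 (sum 57, leaving 3 seats).
Remainders in descending order: Rivermont 0.6610, Oakdale 0.5566, Millford 0.5477, Ashgrove 0.4878, Stonebridge 0.3993, Claybrook 0.1982, Pinehurst 0.1495.
The surplus seats go to Rivermont, Oakdale, Millford.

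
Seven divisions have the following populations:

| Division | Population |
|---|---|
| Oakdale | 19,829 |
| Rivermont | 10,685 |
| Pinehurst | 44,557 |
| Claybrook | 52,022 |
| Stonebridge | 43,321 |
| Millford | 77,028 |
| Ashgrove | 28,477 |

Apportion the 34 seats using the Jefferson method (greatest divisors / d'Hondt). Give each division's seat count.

Oakdale: 2, Rivermont: 1, Pinehurst: 6, Claybrook: 7, Stonebridge: 5, Millford: 10, Ashgrove: 3

Standard divisor 275919/34 ≈ 8115.265; standard quotas: Oakdale 2.443, Rivermont 1.317, Pinehurst 5.491, Claybrook 6.410, Stonebridge 5.338, Millford 9.492, Ashgrove 3.509.
Rounding down gives 2, 1, 5, 6, 5, 9, 3 = 31 seats, so the divisor must be adjusted.
With modified divisor 7300: modified quotas Oakdale 2.716, Rivermont 1.464, Pinehurst 6.104, Claybrook 7.126, Stonebridge 5.934, Millford 10.552, Ashgrove 3.901.
Rounding down: Oakdale 2, Rivermont 1, Pinehurst 6, Claybrook 7, Stonebridge 5, Millford 10, Ashgrove 3 (total 34).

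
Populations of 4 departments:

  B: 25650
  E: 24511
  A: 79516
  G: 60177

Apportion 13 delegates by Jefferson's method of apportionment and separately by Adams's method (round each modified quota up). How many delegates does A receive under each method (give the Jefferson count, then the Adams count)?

6 and 5

Jefferson: B 2, E 1, A 6, G 4.
Adams: B 2, E 2, A 5, G 4.
A gets 6 under Jefferson and 5 under Adams.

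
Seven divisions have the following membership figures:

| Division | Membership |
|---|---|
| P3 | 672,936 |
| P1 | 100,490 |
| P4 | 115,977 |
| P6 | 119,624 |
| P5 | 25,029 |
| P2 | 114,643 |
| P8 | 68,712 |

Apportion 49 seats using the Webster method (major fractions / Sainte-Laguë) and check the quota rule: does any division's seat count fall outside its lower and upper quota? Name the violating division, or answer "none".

Standard quotas: P3 27.085, P1 4.045, P4 4.668, P6 4.815, P5 1.007, P2 4.614, P8 2.766.
Webster allocation: P3 26, P1 4, P4 5, P6 5, P5 1, P2 5, P8 3.
P3 has quota 27.085 (lower 27, upper 28) but receives 26 — outside the quota interval.

P3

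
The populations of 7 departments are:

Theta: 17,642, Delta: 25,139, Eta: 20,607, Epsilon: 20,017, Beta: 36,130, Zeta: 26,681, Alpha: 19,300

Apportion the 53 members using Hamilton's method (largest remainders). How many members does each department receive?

Theta=6, Delta=8, Eta=7, Epsilon=6, Beta=12, Zeta=8, Alpha=6

Standard divisor: 165516 ÷ 53 ≈ 3122.943.
Standard quotas: Theta 5.6492, Delta 8.0498, Eta 6.5986, Epsilon 6.4097, Beta 11.5692, Zeta 8.5435, Alpha 6.1801.
Lower quotas: Theta 5, Delta 8, Eta 6, Epsilon 6, Beta 11, Zeta 8, Alpha 6 (sum 50, leaving 3 seats).
Remainders in descending order: Theta 0.6492, Eta 0.5986, Beta 0.5692, Zeta 0.5435, Epsilon 0.4097, Alpha 0.1801, Delta 0.0498.
Largest remainders: Theta, Eta, Beta receive the extra seats.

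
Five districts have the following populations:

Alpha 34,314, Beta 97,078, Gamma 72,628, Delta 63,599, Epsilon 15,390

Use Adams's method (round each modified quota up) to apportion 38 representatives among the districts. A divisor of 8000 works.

Alpha=5; Beta=13; Gamma=10; Delta=8; Epsilon=2

With modified divisor 8000: modified quotas Alpha 4.289, Beta 12.135, Gamma 9.079, Delta 7.950, Epsilon 1.924.
Rounding up: Alpha 5, Beta 13, Gamma 10, Delta 8, Epsilon 2 (total 38).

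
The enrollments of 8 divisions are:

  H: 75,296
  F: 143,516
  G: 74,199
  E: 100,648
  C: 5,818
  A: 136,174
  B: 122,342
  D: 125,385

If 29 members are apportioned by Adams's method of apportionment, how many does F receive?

Standard divisor 783378/29 ≈ 27013.034; standard quotas: H 2.787, F 5.313, G 2.747, E 3.726, C 0.215, A 5.041, B 4.529, D 4.642.
Rounding up gives 3, 6, 3, 4, 1, 6, 5, 5 = 33 seats, so the divisor must be adjusted.
With modified divisor 32400: modified quotas H 2.324, F 4.430, G 2.290, E 3.106, C 0.180, A 4.203, B 3.776, D 3.870.
Rounding up: H 3, F 5, G 3, E 4, C 1, A 5, B 4, D 4 (total 29).
F receives 5.

5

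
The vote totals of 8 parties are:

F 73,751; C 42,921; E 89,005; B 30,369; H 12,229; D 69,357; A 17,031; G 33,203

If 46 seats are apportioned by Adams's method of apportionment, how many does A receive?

2

Standard divisor 367866/46 ≈ 7997.087; standard quotas: F 9.222, C 5.367, E 11.130, B 3.798, H 1.529, D 8.673, A 2.130, G 4.152.
Rounding up gives 10, 6, 12, 4, 2, 9, 3, 5 = 51 seats, so the divisor must be adjusted.
With modified divisor 8630: modified quotas F 8.546, C 4.973, E 10.313, B 3.519, H 1.417, D 8.037, A 1.973, G 3.847.
Rounding up: F 9, C 5, E 11, B 4, H 2, D 9, A 2, G 4 (total 46).
A receives 2.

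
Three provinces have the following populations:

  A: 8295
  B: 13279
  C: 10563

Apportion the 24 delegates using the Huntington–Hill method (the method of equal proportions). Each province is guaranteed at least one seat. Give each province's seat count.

With divisor 1340: modified quotas A 6.190, B 9.910, C 7.883.
Geometric-mean thresholds: A √(6·7)=6.481, B √(9·10)=9.487, C √(7·8)=7.483.
Each quota rounded against its threshold gives A 6, B 10, C 8 (total 24).

A=6, B=10, C=8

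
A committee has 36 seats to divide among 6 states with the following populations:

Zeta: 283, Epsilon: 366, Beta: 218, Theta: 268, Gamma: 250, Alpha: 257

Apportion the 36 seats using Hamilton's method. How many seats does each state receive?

Zeta: 6, Epsilon: 8, Beta: 5, Theta: 6, Gamma: 5, Alpha: 6

Total 1642; standard divisor 1642/36 ≈ 45.611.
Standard quotas: Zeta 6.205, Epsilon 8.024, Beta 4.780, Theta 5.876, Gamma 5.481, Alpha 5.635.
Lower quotas: Zeta 6, Epsilon 8, Beta 4, Theta 5, Gamma 5, Alpha 5 (sum 33, leaving 3 seats).
Remainders in descending order: Theta 0.876, Beta 0.780, Alpha 0.635, Gamma 0.481, Zeta 0.205, Epsilon 0.024.
Largest remainders: Theta, Beta, Alpha receive the extra seats.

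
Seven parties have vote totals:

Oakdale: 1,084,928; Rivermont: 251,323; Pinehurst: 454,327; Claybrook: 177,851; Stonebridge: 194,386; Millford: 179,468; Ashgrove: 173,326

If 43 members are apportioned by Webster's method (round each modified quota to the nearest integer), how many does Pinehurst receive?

Standard divisor 2515609/43 ≈ 58502.535; standard quotas: Oakdale 18.545, Rivermont 4.296, Pinehurst 7.766, Claybrook 3.040, Stonebridge 3.323, Millford 3.068, Ashgrove 2.963.
Rounding to the nearest integer gives Oakdale 19, Rivermont 4, Pinehurst 8, Claybrook 3, Stonebridge 3, Millford 3, Ashgrove 3 — total 43, matching the house size, so no adjustment is needed.
Pinehurst receives 8.

8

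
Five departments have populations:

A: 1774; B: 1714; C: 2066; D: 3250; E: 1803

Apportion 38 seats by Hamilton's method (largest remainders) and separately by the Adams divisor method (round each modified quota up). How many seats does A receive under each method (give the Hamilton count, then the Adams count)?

6 and 7

Hamilton: A 6, B 6, C 7, D 12, E 7.
Adams: A 7, B 6, C 7, D 11, E 7.
A gets 6 under Hamilton and 7 under Adams.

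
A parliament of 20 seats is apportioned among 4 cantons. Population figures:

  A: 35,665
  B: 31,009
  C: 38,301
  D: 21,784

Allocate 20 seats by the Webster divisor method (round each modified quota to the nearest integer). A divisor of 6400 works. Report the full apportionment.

A 6, B 5, C 6, D 3

With modified divisor 6400: modified quotas A 5.573, B 4.845, C 5.985, D 3.404.
Rounding to the nearest integer: A 6, B 5, C 6, D 3 (total 20).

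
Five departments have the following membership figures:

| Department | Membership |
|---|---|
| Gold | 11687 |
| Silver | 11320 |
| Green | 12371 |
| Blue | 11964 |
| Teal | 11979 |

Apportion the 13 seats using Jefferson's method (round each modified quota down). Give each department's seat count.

Gold: 2, Silver: 2, Green: 3, Blue: 3, Teal: 3

Standard divisor 59321/13 ≈ 4563.154; standard quotas: Gold 2.561, Silver 2.481, Green 2.711, Blue 2.622, Teal 2.625.
Rounding down gives 2, 2, 2, 2, 2 = 10 seats, so the divisor must be adjusted.
With modified divisor 3940: modified quotas Gold 2.966, Silver 2.873, Green 3.140, Blue 3.037, Teal 3.040.
Rounding down: Gold 2, Silver 2, Green 3, Blue 3, Teal 3 (total 13).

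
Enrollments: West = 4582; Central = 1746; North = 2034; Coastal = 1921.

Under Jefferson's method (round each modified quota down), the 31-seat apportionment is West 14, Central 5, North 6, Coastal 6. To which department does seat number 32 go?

West

Priority for the next seat is population ÷ (current seats + 1).
Priorities: West 305.467, Central 291.000, North 290.571, Coastal 274.429.
Highest priority: West.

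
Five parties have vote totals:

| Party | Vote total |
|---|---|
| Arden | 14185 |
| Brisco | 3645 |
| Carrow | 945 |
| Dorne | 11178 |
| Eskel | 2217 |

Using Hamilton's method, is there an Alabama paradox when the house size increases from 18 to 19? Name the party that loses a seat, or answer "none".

At 18 seats: Arden 8, Brisco 2, Carrow 1, Dorne 6, Eskel 1.
At 19 seats: Arden 8, Brisco 2, Carrow 1, Dorne 7, Eskel 1.
No party's allocation decreased.

none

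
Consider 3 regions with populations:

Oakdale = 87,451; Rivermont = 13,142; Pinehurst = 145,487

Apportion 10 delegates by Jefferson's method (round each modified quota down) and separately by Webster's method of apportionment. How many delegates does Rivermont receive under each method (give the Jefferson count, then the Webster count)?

0 and 1

Jefferson: Oakdale 4, Rivermont 0, Pinehurst 6.
Webster: Oakdale 3, Rivermont 1, Pinehurst 6.
Rivermont gets 0 under Jefferson and 1 under Webster.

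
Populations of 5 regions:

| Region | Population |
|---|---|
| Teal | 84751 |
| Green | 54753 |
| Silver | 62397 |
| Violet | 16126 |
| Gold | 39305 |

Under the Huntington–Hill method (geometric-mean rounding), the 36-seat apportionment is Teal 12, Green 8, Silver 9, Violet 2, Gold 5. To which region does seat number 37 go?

Gold

Priority for the next seat is population ÷ (√(s·(s+1))).
Priorities: Teal 6785.511, Green 6452.703, Silver 6577.221, Violet 6583.412, Gold 7176.078.
Highest priority: Gold.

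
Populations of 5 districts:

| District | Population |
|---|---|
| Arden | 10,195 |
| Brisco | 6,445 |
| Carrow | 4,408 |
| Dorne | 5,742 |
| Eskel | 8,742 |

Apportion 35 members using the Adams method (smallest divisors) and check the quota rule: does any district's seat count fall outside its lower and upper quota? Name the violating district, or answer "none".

Standard quotas: Arden 10.042, Brisco 6.349, Carrow 4.342, Dorne 5.656, Eskel 8.611.
Adams allocation: Arden 10, Brisco 6, Carrow 5, Dorne 6, Eskel 8.
Every allocation lies between the lower and upper quota.

none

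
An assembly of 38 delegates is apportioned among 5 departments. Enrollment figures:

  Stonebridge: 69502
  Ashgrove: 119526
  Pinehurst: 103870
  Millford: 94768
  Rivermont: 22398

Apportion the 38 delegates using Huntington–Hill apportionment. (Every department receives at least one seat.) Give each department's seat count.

Stonebridge=6; Ashgrove=11; Pinehurst=10; Millford=9; Rivermont=2

With divisor 10837: modified quotas Stonebridge 6.413, Ashgrove 11.029, Pinehurst 9.585, Millford 8.745, Rivermont 2.067.
Geometric-mean thresholds: Stonebridge √(6·7)=6.481, Ashgrove √(11·12)=11.489, Pinehurst √(9·10)=9.487, Millford √(8·9)=8.485, Rivermont √(2·3)=2.449.
Each quota rounded against its threshold gives Stonebridge 6, Ashgrove 11, Pinehurst 10, Millford 9, Rivermont 2 (total 38).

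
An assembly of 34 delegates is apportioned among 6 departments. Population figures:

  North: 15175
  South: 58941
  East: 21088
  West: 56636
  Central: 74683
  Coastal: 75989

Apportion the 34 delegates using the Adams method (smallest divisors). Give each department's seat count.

Standard divisor 302512/34 ≈ 8897.412; standard quotas: North 1.706, South 6.625, East 2.370, West 6.365, Central 8.394, Coastal 8.541.
Rounding up gives 2, 7, 3, 7, 9, 9 = 37 seats, so the divisor must be adjusted.
With modified divisor 9700: modified quotas North 1.564, South 6.076, East 2.174, West 5.839, Central 7.699, Coastal 7.834.
Rounding up: North 2, South 7, East 3, West 6, Central 8, Coastal 8 (total 34).

North=2; South=7; East=3; West=6; Central=8; Coastal=8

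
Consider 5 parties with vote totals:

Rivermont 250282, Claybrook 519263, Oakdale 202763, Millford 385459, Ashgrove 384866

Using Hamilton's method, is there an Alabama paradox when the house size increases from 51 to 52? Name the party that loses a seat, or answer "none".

At 51 seats: Rivermont 8, Claybrook 15, Oakdale 6, Millford 11, Ashgrove 11.
At 52 seats: Rivermont 7, Claybrook 16, Oakdale 6, Millford 12, Ashgrove 11.
Rivermont drops from 8 to 7.

Rivermont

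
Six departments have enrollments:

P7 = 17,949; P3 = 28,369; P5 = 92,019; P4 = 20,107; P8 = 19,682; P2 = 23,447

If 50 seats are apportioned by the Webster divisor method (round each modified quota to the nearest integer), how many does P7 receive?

Standard divisor 201573/50 ≈ 4031.46; standard quotas: P7 4.452, P3 7.037, P5 22.825, P4 4.988, P8 4.882, P2 5.816.
Rounding to the nearest integer gives P7 4, P3 7, P5 23, P4 5, P8 5, P2 6 — total 50, matching the house size, so no adjustment is needed.
P7 receives 4.

4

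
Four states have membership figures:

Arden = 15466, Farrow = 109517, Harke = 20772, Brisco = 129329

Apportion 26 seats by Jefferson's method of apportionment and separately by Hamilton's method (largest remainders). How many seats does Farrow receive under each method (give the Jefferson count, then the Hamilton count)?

11 and 10

Jefferson: Arden 1, Farrow 11, Harke 2, Brisco 12.
Hamilton: Arden 2, Farrow 10, Harke 2, Brisco 12.
Farrow gets 11 under Jefferson and 10 under Hamilton.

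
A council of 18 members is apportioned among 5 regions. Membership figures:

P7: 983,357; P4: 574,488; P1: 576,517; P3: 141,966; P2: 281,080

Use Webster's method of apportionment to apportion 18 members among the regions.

Standard divisor 2557408/18 ≈ 142078.222; standard quotas: P7 6.921, P4 4.043, P1 4.058, P3 0.999, P2 1.978.
Rounding to the nearest integer gives P7 7, P4 4, P1 4, P3 1, P2 2 — total 18, matching the house size, so no adjustment is needed.

P7=7, P4=4, P1=4, P3=1, P2=2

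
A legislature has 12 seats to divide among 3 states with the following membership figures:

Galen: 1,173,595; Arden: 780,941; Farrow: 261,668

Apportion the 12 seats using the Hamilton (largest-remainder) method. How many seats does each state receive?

Standard divisor: 2216204 ÷ 12 ≈ 184683.667.
Standard quotas: Galen 6.3546, Arden 4.2285, Farrow 1.4168.
Lower quotas: Galen 6, Arden 4, Farrow 1 (sum 11, leaving 1 seat).
Remainders in descending order: Farrow 0.4168, Galen 0.3546, Arden 0.2285.
Largest remainder: Farrow receives the extra seat.

Galen: 6, Arden: 4, Farrow: 2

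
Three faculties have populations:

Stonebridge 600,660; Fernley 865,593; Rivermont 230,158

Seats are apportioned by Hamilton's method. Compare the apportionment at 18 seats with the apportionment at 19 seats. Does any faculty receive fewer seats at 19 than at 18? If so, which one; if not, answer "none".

At 18 seats: Stonebridge 6, Fernley 9, Rivermont 3.
At 19 seats: Stonebridge 7, Fernley 10, Rivermont 2.
Rivermont drops from 3 to 2.

Rivermont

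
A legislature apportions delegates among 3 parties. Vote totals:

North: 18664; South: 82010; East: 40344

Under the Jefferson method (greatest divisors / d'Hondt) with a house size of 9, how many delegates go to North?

Standard divisor 141018/9 ≈ 15668.667; standard quotas: North 1.191, South 5.234, East 2.575.
Rounding down gives 1, 5, 2 = 8 seats, so the divisor must be adjusted.
With modified divisor 13600: modified quotas North 1.372, South 6.030, East 2.966.
Rounding down: North 1, South 6, East 2 (total 9).
North receives 1.

1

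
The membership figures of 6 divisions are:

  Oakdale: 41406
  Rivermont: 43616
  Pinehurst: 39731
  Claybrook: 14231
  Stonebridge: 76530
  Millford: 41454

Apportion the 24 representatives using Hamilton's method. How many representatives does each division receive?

Oakdale 4, Rivermont 4, Pinehurst 4, Claybrook 1, Stonebridge 7, Millford 4

Total 256968; standard divisor 256968/24 = 10707.
Standard quotas: Oakdale 3.8672, Rivermont 4.0736, Pinehurst 3.7107, Claybrook 1.3291, Stonebridge 7.1477, Millford 3.8717.
Lower quotas: Oakdale 3, Rivermont 4, Pinehurst 3, Claybrook 1, Stonebridge 7, Millford 3 (sum 21, leaving 3 seats).
Remainders in descending order: Millford 0.8717, Oakdale 0.8672, Pinehurst 0.7107, Claybrook 0.3291, Stonebridge 0.1477, Rivermont 0.0736.
The surplus seats go to Millford, Oakdale, Pinehurst.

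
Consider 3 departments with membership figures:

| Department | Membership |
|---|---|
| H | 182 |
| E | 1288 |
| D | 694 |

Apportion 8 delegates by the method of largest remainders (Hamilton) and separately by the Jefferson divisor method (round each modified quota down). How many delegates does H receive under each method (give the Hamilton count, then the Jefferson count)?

1 and 0

Hamilton: H 1, E 5, D 2.
Jefferson: H 0, E 5, D 3.
H gets 1 under Hamilton and 0 under Jefferson.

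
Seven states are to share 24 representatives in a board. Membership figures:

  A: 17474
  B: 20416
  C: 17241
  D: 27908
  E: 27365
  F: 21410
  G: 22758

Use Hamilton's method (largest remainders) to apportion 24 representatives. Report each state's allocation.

Standard divisor: 154572 ÷ 24 ≈ 6440.5.
Standard quotas: A 2.7131, B 3.1699, C 2.6770, D 4.3332, E 4.2489, F 3.3243, G 3.5336.
Lower quotas: A 2, B 3, C 2, D 4, E 4, F 3, G 3 (sum 21, leaving 3 seats).
Remainders in descending order: A 0.7131, C 0.6770, G 0.5336, D 0.3332, F 0.3243, E 0.2489, B 0.1699.
The surplus seats go to A, C, G.

A 3; B 3; C 3; D 4; E 4; F 3; G 4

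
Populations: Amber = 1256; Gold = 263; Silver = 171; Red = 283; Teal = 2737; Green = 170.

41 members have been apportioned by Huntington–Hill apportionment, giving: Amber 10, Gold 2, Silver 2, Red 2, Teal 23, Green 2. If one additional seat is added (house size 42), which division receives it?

Amber

Priority for the next seat is population ÷ (√(s·(s+1))).
Priorities: Amber 119.755, Gold 107.369, Silver 69.810, Red 115.534, Teal 116.494, Green 69.402.
Highest priority: Amber.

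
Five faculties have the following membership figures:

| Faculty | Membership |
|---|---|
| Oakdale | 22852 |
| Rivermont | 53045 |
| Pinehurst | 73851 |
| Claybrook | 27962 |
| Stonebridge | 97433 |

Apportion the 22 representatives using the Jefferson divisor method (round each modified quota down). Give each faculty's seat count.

Standard divisor 275143/22 ≈ 12506.5; standard quotas: Oakdale 1.827, Rivermont 4.241, Pinehurst 5.905, Claybrook 2.236, Stonebridge 7.791.
Rounding down gives 1, 4, 5, 2, 7 = 19 seats, so the divisor must be adjusted.
With modified divisor 11100: modified quotas Oakdale 2.059, Rivermont 4.779, Pinehurst 6.653, Claybrook 2.519, Stonebridge 8.778.
Rounding down: Oakdale 2, Rivermont 4, Pinehurst 6, Claybrook 2, Stonebridge 8 (total 22).

Oakdale 2; Rivermont 4; Pinehurst 6; Claybrook 2; Stonebridge 8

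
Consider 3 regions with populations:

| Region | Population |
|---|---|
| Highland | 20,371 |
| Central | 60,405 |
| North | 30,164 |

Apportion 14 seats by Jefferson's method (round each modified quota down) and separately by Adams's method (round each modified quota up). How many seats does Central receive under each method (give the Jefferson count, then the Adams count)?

8 and 7

Jefferson: Highland 2, Central 8, North 4.
Adams: Highland 3, Central 7, North 4.
Central gets 8 under Jefferson and 7 under Adams.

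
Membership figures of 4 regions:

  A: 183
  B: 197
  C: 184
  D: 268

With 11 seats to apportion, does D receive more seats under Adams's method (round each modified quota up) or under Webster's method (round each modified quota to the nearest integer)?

Adams: A 2, B 3, C 3, D 3.
Webster: A 2, B 3, C 2, D 4.
D gets 3 under Adams and 4 under Webster.

Webster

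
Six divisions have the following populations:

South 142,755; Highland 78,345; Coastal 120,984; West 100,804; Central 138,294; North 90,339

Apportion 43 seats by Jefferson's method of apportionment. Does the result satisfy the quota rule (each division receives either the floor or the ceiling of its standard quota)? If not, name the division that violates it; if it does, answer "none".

Standard quotas: South 9.141, Highland 5.017, Coastal 7.747, West 6.455, Central 8.855, North 5.785.
Jefferson allocation: South 9, Highland 5, Coastal 8, West 6, Central 9, North 6.
Every allocation lies between the lower and upper quota.

none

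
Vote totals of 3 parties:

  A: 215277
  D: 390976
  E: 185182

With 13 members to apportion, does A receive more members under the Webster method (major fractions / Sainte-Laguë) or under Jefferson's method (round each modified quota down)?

Webster

Webster: A 4, D 6, E 3.
Jefferson: A 3, D 7, E 3.
A gets 4 under Webster and 3 under Jefferson.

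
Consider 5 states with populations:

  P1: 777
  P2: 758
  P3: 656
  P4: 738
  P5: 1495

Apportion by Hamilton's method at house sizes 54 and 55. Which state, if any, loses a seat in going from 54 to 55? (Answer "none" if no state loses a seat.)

At 54 seats: P1 10, P2 9, P3 8, P4 9, P5 18.
At 55 seats: P1 10, P2 9, P3 8, P4 9, P5 19.
No state's allocation decreased.

none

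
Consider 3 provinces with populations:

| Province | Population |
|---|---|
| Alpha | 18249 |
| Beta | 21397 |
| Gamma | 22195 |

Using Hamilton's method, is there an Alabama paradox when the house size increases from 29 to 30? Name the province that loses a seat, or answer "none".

At 29 seats: Alpha 9, Beta 10, Gamma 10.
At 30 seats: Alpha 9, Beta 10, Gamma 11.
No province's allocation decreased.

none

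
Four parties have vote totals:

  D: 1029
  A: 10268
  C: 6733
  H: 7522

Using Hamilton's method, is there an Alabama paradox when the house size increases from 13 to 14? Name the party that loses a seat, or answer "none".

At 13 seats: D 1, A 5, C 3, H 4.
At 14 seats: D 0, A 6, C 4, H 4.
D drops from 1 to 0.

D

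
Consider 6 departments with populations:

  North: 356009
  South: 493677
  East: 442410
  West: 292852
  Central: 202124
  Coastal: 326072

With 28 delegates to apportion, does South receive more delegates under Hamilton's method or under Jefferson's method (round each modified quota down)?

Hamilton: North 5, South 6, East 6, West 4, Central 3, Coastal 4.
Jefferson: North 5, South 7, East 6, West 4, Central 2, Coastal 4.
South gets 6 under Hamilton and 7 under Jefferson.

Jefferson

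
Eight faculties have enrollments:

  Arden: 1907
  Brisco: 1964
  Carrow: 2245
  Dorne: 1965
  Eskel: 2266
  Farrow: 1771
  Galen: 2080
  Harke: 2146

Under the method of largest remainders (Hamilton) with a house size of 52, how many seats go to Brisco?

Total 16344; standard divisor 16344/52 ≈ 314.308.
Standard quotas: Arden 6.067, Brisco 6.249, Carrow 7.143, Dorne 6.252, Eskel 7.209, Farrow 5.635, Galen 6.618, Harke 6.828.
Lower quotas: Arden 6, Brisco 6, Carrow 7, Dorne 6, Eskel 7, Farrow 5, Galen 6, Harke 6 (sum 49, leaving 3 seats).
Remainders in descending order: Harke 0.828, Farrow 0.635, Galen 0.618, Dorne 0.252, Brisco 0.249, Eskel 0.209, Carrow 0.143, Arden 0.067.
Largest remainders: Harke, Farrow, Galen receive the extra seats.
Brisco receives 6.

6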